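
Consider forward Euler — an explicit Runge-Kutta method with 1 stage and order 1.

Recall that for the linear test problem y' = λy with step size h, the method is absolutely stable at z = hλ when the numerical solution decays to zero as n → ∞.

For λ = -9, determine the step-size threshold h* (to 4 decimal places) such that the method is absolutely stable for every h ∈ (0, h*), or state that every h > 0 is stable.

With y'=λy (z=hλ):
  order 1, 1-stage ⇒ R(z)=1+z
  (e.g. R(-0.45)=0.55000, |R|=0.55000)

Need |R(x)|<1, x<0.
x=-0.45: |R|=0.5500
|R(-1.85)|=0.8500 |R(-1.4)|=0.4000 |R(-0.67)|=0.3300
Bisect:
  x_lo=-2.8191 |R|=1.8191  x_hi=-0.3047 |R|=0.6953
  mid=-1.56191 |R|=0.56191 →hi
  mid=-2.19052 |R|=1.19052 →lo
  mid=-1.87621 |R|=0.87621 →hi
  mid=-2.03337 |R|=1.03337 →lo
  mid=-1.95479 |R|=0.95479 →hi
  mid=-1.99408 |R|=0.99408 →hi
  mid=-2.01372 |R|=1.01372 →lo
  mid=-2.00390 |R|=1.00390 →lo
  mid=-1.99899 |R|=0.99899 →hi
  mid=-2.00145 |R|=1.00145 →lo
  ...
  [-2.00006,-1.99991] ⇒ x*=-2.0000
So |R|<1 on (-2.0000, 0).

(-2.0000,0); λ=-9 ⇒ h* = 0.2222.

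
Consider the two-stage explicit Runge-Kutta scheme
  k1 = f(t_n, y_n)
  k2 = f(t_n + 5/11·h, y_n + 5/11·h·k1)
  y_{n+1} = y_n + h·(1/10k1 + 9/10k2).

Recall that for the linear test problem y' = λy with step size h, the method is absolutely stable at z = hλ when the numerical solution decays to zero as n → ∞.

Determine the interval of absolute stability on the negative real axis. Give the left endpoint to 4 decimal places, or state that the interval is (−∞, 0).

Test eqn y'=λy, z=hλ:
  k1=λy_n ⇒ h·k1=z·y_n;  k2=λ(1+5/11z)y_n ⇒ h·k2=z(1+5/11z)y_n
  y_{n+1}/y_n = 1 + 1/10z + 9/10z(1+5/11z) = 1 + z + 9/22z²
  R(z) = 1 + z + 9/22z².

Find x<0 with |R(x)|<1.
x=-0.81: |R|=0.4584
R=1: x+9/22x²=0 ⇒ x=−22/9=-2.4444; min R=1−1/(4·9/22)=0.3889>−1
Confirm numerically:
  x=-2.344: |R|=0.90368 <1
  x=-1.108: |R|=0.39423 <1
  x=-1.025: |R|=0.40480 <1
  x=-1.019: |R|=0.40578 <1
  x=-2.917: |R|=1.56391 >1
  x=-2.769: |R|=1.36765 >1
So |R|<1 on (-2.4444, 0).

z∈(-2.4444,0).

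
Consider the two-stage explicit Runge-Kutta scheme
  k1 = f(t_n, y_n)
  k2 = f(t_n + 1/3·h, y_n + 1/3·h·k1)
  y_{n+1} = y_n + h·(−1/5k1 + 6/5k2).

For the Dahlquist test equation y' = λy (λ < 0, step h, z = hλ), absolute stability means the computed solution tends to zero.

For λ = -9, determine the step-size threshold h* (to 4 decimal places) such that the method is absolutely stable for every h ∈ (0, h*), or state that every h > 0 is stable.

Set f=λy, z=hλ:
  k1=λy_n ⇒ h·k1=z·y_n;  k2=λ(1+1/3z)y_n ⇒ h·k2=z(1+1/3z)y_n
  y_{n+1}/y_n = 1 − 1/5z + 6/5z(1+1/3z) = 1 + z + 2/5z²
  Hence R(z) = 1 + z + 2/5z².

Boundary: |R(x)|=1, x<0.
x=-0.87: |R|=0.4328
R=1: x+2/5x²=0 ⇒ x=−5/2=-2.5000; min R=1−1/(4·2/5)=0.3750>−1
Confirm numerically:
  x=-2.373: |R|=0.87945 <1
  x=-2.227: |R|=0.75681 <1
  x=-1.048: |R|=0.39132 <1
  x=-3.014: |R|=1.61968 >1
  x=-2.961: |R|=1.54601 >1
Stable set (-2.5000, 0).

(-2.5000,0); λ=-9 ⇒ h* = (5/2)/9 = 0.2778.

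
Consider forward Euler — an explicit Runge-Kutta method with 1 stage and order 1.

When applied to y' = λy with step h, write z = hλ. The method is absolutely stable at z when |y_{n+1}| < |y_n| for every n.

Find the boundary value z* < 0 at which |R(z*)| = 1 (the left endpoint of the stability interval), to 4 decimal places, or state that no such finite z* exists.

Set f=λy, z=hλ:
  order 1, 1-stage ⇒ R(z)=1+z
  (e.g. R(-0.47)=0.53000, |R|=0.53000)

Find x<0 with |R(x)|<1.
x=-0.47: |R|=0.5300
|R(-1.5)|=0.5000 |R(-0.82)|=0.1800 |R(-0.59)|=0.4100
Bisect:
  x_lo=-2.8801 |R|=1.8801  x_hi=-0.3787 |R|=0.6213
  mid=-1.62938 |R|=0.62938 →hi
  mid=-2.25473 |R|=1.25473 →lo
  mid=-1.94206 |R|=0.94206 →hi
  mid=-2.09839 |R|=1.09839 →lo
  mid=-2.02022 |R|=1.02022 →lo
  mid=-1.98114 |R|=0.98114 →hi
  mid=-2.00068 |R|=1.00068 →lo
  mid=-1.99091 |R|=0.99091 →hi
  mid=-1.99580 |R|=0.99580 →hi
  mid=-1.99824 |R|=0.99824 →hi
  ...
  [-2.00007,-1.99992] ⇒ x*=-2.0000
Stable set (-2.0000, 0).

left endpoint -2.0000.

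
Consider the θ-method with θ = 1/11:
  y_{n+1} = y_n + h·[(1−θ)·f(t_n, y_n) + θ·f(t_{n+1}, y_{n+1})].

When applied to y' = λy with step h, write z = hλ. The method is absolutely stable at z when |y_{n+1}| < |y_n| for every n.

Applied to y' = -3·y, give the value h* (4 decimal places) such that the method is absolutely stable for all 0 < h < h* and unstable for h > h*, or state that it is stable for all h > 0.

(-2.4444,0); λ=-3 ⇒ h* = (22/9)/3 = 0.8148.

Set f=λy, z=hλ:
  y_{n+1} = y_n + z·[10/11·y_n + 1/11·y_{n+1}] ⇒ (1 − 1/11z)y_{n+1} = (1 + 10/11z)y_n
  ⇒ R(z) = (1 + 10/11z)/(1 − 1/11z).

Find x<0 with |R(x)|<1.
x=-1.52: |R|=0.3355
R=−1: 1+10/11x = −1+1/11x ⇒ -9/11x=2 ⇒ x=2/(-9/11)=-2.4444
Confirm numerically:
  x=-2.058: |R|=0.73365 <1
  x=-1.730: |R|=0.49489 <1
  x=-1.436: |R|=0.27018 <1
  x=-1.117: |R|=0.01403 <1
  x=-2.855: |R|=1.26669 >1
  x=-2.635: |R|=1.12578 >1
Stable set (-2.4444, 0).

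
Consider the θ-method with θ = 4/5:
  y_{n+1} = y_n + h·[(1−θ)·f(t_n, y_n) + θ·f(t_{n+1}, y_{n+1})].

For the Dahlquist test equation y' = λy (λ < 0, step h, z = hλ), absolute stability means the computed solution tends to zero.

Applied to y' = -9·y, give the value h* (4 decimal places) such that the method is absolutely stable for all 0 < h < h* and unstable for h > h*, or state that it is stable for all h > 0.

interval (−∞, 0). Any h>0 works for λ=-9.

Test eqn y'=λy, z=hλ:
  y_{n+1} = y_n + z·[1/5·y_n + 4/5·y_{n+1}] ⇒ (1 − 4/5z)y_{n+1} = (1 + 1/5z)y_n
  so R(z) = (1 + 1/5z)/(1 − 4/5z).

Solve |R(x)|<1 on ℝ⁻.
x=-1.11: |R|=0.4121
x=-2: |R|=0.2308
x=-10: |R|=0.1111
x=-100: |R|=0.2346
θ=4/5≥1/2 ⇒ |1+1/5x|<|1−4/5x| ∀x<0 ⇒ unbounded interval.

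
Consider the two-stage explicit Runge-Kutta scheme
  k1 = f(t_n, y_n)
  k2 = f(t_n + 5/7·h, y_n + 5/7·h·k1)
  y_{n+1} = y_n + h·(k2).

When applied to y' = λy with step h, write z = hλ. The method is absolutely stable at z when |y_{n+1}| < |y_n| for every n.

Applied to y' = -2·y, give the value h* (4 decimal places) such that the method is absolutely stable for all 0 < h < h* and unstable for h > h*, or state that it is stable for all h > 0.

With y'=λy (z=hλ):
  k1=λy_n ⇒ h·k1=z·y_n;  k2=λ(1+5/7z)y_n ⇒ h·k2=z(1+5/7z)y_n
  y_{n+1}/y_n = 1 + z(1+5/7z) = 1 + z + 5/7z²
  ⇒ R(z) = 1 + z + 5/7z².

Boundary: |R(x)|=1, x<0.
x=-1.27: |R|=0.8821
R=1: x+5/7x²=0 ⇒ x=−7/5=-1.4000; min R=1−1/(4·5/7)=0.6500>−1
Confirm numerically:
  x=-1.355: |R|=0.95645 <1
  x=-0.767: |R|=0.65321 <1
  x=-0.660: |R|=0.65114 <1
  x=-0.599: |R|=0.65729 <1
  x=-1.877: |R|=1.63952 >1
  x=-1.686: |R|=1.34443 >1
  x=-1.673: |R|=1.32624 >1
Interval (-1.4000, 0).

(-1.4000,0); λ=-2 ⇒ h* = (7/5)/2 = 0.7000.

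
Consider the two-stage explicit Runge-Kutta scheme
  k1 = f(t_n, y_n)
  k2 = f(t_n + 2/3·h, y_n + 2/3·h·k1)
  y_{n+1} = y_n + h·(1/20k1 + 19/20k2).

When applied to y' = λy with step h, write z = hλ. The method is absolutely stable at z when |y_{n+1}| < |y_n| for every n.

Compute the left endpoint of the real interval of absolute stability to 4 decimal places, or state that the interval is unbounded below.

Set f=λy, z=hλ:
  k1=λy_n ⇒ h·k1=z·y_n;  k2=λ(1+2/3z)y_n ⇒ h·k2=z(1+2/3z)y_n
  y_{n+1}/y_n = 1 + 1/20z + 19/20z(1+2/3z) = 1 + z + 19/30z²
  so R(z) = 1 + z + 19/30z².

Need |R(x)|<1, x<0.
x=-1.58: |R|=1.0011
R=1: x+19/30x²=0 ⇒ x=−30/19=-1.5789; min R=1−1/(4·19/30)=0.6053>−1
Confirm numerically:
  x=-1.483: |R|=0.90988 <1
  x=-1.143: |R|=0.68442 <1
  x=-0.914: |R|=0.61508 <1
  x=-0.687: |R|=0.61191 <1
  x=-2.127: |R|=1.73828 >1
  x=-1.805: |R|=1.25842 >1
Interval (-1.5789, 0).

left endpoint -1.5789.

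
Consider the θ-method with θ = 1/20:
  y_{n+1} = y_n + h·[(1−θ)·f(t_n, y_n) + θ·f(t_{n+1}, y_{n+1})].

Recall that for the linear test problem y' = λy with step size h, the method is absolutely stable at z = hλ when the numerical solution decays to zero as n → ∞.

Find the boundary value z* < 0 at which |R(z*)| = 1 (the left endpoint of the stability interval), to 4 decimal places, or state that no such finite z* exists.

left endpoint -2.2222.

On y'=λy, z=hλ:
  y_{n+1} = y_n + z·[19/20·y_n + 1/20·y_{n+1}] ⇒ (1 − 1/20z)y_{n+1} = (1 + 19/20z)y_n
  ⇒ R(z) = (1 + 19/20z)/(1 − 1/20z).

Boundary: |R(x)|=1, x<0.
x=-1.28: |R|=0.2030
R=−1: 1+19/20x = −1+1/20x ⇒ -9/10x=2 ⇒ x=2/(-9/10)=-2.2222
Confirm numerically:
  x=-1.841: |R|=0.68582 <1
  x=-1.360: |R|=0.27341 <1
  x=-1.211: |R|=0.14186 <1
  x=-0.924: |R|=0.11680 <1
  x=-2.720: |R|=1.39437 >1
  x=-2.609: |R|=1.30793 >1
So |R|<1 on (-2.2222, 0).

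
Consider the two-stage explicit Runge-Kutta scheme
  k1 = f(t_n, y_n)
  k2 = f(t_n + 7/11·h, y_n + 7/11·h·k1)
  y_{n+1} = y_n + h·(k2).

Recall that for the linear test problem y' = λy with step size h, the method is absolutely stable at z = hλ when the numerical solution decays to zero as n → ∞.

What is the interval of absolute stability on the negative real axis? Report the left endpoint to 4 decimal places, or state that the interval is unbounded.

Test eqn y'=λy, z=hλ:
  k1=λy_n ⇒ h·k1=z·y_n;  k2=λ(1+7/11z)y_n ⇒ h·k2=z(1+7/11z)y_n
  y_{n+1}/y_n = 1 + z(1+7/11z) = 1 + z + 7/11z²
  ⇒ R(z) = 1 + z + 7/11z².

Solve |R(x)|<1 on ℝ⁻.
x=-1.16: |R|=0.6963
R=1: x+7/11x²=0 ⇒ x=−11/7=-1.5714; min R=1−1/(4·7/11)=0.6071>−1
Confirm numerically:
  x=-1.356: |R|=0.81410 <1
  x=-1.118: |R|=0.67741 <1
  x=-0.884: |R|=0.61329 <1
  x=-0.735: |R|=0.60878 <1
  x=-2.085: |R|=1.68142 >1
  x=-1.864: |R|=1.34704 >1
  x=-1.695: |R|=1.13329 >1
Stable set (-1.5714, 0).

(-1.5714, 0).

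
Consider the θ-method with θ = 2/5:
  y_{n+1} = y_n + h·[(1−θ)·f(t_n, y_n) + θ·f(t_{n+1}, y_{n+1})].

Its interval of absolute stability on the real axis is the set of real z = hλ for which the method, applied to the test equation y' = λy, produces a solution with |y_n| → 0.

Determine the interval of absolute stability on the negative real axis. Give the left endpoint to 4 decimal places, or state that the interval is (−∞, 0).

With y'=λy (z=hλ):
  y_{n+1} = y_n + z·[3/5·y_n + 2/5·y_{n+1}] ⇒ (1 − 2/5z)y_{n+1} = (1 + 3/5z)y_n
  so R(z) = (1 + 3/5z)/(1 − 2/5z).

Need |R(x)|<1, x<0.
x=-1.49: |R|=0.0664
R=−1: 1+3/5x = −1+2/5x ⇒ -1/5x=2 ⇒ x=2/(-1/5)=-10.0000
Confirm numerically:
  x=-9.731: |R|=0.98900 <1
  x=-9.381: |R|=0.97395 <1
  x=-9.063: |R|=0.95948 <1
  x=-5.655: |R|=0.73360 <1
  x=-10.537: |R|=1.02060 >1
  x=-10.334: |R|=1.01301 >1
  x=-10.055: |R|=1.00219 >1
So |R|<1 on (-10.0000, 0).

z∈(-10.0000,0).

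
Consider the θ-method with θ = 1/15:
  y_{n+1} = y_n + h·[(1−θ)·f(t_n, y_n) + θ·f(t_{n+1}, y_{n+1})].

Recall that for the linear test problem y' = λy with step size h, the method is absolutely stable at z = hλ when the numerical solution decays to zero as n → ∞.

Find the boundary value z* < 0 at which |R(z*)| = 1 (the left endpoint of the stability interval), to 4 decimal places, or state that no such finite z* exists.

Test eqn y'=λy, z=hλ:
  y_{n+1} = y_n + z·[14/15·y_n + 1/15·y_{n+1}] ⇒ (1 − 1/15z)y_{n+1} = (1 + 14/15z)y_n
  R(z) = (1 + 14/15z)/(1 − 1/15z).

Boundary: |R(x)|=1, x<0.
x=-0.93: |R|=0.1243
R=−1: 1+14/15x = −1+1/15x ⇒ -13/15x=2 ⇒ x=2/(-13/15)=-2.3077
Confirm numerically:
  x=-2.163: |R|=0.89040 <1
  x=-1.655: |R|=0.49054 <1
  x=-1.072: |R|=0.00050 <1
  x=-1.044: |R|=0.02393 <1
  x=-2.874: |R|=1.41188 >1
  x=-2.788: |R|=1.35102 >1
So |R|<1 on (-2.3077, 0).

left endpoint -2.3077.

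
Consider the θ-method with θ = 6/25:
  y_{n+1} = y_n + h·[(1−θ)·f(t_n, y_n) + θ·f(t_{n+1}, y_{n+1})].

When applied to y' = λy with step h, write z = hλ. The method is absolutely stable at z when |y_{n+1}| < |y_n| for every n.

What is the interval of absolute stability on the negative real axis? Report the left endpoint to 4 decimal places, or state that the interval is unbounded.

z∈(-3.8462,0).

Set f=λy, z=hλ:
  y_{n+1} = y_n + z·[19/25·y_n + 6/25·y_{n+1}] ⇒ (1 − 6/25z)y_{n+1} = (1 + 19/25z)y_n
  Hence R(z) = (1 + 19/25z)/(1 − 6/25z).

Solve |R(x)|<1 on ℝ⁻.
x=-1.66: |R|=0.1871
R=−1: 1+19/25x = −1+6/25x ⇒ -13/25x=2 ⇒ x=2/(-13/25)=-3.8462
Confirm numerically:
  x=-2.692: |R|=0.63540 <1
  x=-2.650: |R|=0.61980 <1
  x=-2.289: |R|=0.47738 <1
  x=-1.963: |R|=0.33436 <1
  x=-4.317: |R|=1.12025 >1
  x=-4.157: |R|=1.08091 >1
Interval (-3.8462, 0).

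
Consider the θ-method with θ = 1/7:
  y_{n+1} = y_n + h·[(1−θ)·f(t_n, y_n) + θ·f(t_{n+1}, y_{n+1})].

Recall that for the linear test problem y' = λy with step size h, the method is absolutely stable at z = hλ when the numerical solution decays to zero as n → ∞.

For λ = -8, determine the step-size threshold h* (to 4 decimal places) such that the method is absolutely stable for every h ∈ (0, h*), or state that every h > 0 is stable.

(-2.8000,0); λ=-8 ⇒ h* = (14/5)/8 = 0.3500.

Test eqn y'=λy, z=hλ:
  y_{n+1} = y_n + z·[6/7·y_n + 1/7·y_{n+1}] ⇒ (1 − 1/7z)y_{n+1} = (1 + 6/7z)y_n
  ⇒ R(z) = (1 + 6/7z)/(1 − 1/7z).

Need |R(x)|<1, x<0.
x=-1.11: |R|=0.0419
R=−1: 1+6/7x = −1+1/7x ⇒ -5/7x=2 ⇒ x=2/(-5/7)=-2.8000
Confirm numerically:
  x=-2.027: |R|=0.57184 <1
  x=-1.328: |R|=0.11623 <1
  x=-1.170: |R|=0.00245 <1
  x=-1.158: |R|=0.00637 <1
  x=-3.282: |R|=1.23439 >1
  x=-2.993: |R|=1.09657 >1
Interval (-2.8000, 0).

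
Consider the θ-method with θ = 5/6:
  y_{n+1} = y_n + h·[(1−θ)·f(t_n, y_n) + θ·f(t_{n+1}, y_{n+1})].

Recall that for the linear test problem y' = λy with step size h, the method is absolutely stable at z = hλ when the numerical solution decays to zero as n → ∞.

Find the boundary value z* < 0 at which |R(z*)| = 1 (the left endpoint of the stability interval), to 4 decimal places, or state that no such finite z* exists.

With y'=λy (z=hλ):
  y_{n+1} = y_n + z·[1/6·y_n + 5/6·y_{n+1}] ⇒ (1 − 5/6z)y_{n+1} = (1 + 1/6z)y_n
  ⇒ R(z) = (1 + 1/6z)/(1 − 5/6z).

Solve |R(x)|<1 on ℝ⁻.
x=-0.67: |R|=0.5701
x=-2: |R|=0.2500
x=-10: |R|=0.0714
x=-100: |R|=0.1858
θ=5/6≥1/2 ⇒ |1+1/6x|<|1−5/6x| ∀x<0 ⇒ stable on all of ℝ⁻.

(−∞, 0) — no finite endpoint.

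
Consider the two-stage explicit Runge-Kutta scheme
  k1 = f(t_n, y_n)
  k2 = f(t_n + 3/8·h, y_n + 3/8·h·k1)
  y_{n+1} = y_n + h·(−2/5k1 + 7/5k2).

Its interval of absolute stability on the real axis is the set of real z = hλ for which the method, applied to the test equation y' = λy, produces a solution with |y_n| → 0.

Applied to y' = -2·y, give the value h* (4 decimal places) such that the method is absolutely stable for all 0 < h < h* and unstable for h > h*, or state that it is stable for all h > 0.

On y'=λy, z=hλ:
  k1=λy_n ⇒ h·k1=z·y_n;  k2=λ(1+3/8z)y_n ⇒ h·k2=z(1+3/8z)y_n
  y_{n+1}/y_n = 1 − 2/5z + 7/5z(1+3/8z) = 1 + z + 21/40z²
  so R(z) = 1 + z + 21/40z².

Boundary: |R(x)|=1, x<0.
x=-0.46: |R|=0.6511
R=1: x+21/40x²=0 ⇒ x=−40/21=-1.9048; min R=1−1/(4·21/40)=0.5238>−1
Confirm numerically:
  x=-1.642: |R|=0.77349 <1
  x=-1.553: |R|=0.71320 <1
  x=-1.207: |R|=0.55785 <1
  x=-2.198: |R|=1.33838 >1
  x=-2.087: |R|=1.19967 >1
  x=-2.074: |R|=1.18427 >1
Stable set (-1.9048, 0).

(-1.9048,0); λ=-2 ⇒ h* = (40/21)/2 = 0.9524.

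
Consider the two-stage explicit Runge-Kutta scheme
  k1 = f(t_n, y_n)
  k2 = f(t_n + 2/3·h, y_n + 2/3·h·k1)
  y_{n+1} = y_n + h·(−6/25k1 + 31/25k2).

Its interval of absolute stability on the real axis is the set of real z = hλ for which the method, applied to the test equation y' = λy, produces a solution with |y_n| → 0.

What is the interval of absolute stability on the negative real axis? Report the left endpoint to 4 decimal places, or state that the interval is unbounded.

With y'=λy (z=hλ):
  k1=λy_n ⇒ h·k1=z·y_n;  k2=λ(1+2/3z)y_n ⇒ h·k2=z(1+2/3z)y_n
  y_{n+1}/y_n = 1 − 6/25z + 31/25z(1+2/3z) = 1 + z + 62/75z²
  Hence R(z) = 1 + z + 62/75z².

Solve |R(x)|<1 on ℝ⁻.
x=-1.11: |R|=0.9085
R=1: x+62/75x²=0 ⇒ x=−75/62=-1.2097; min R=1−1/(4·62/75)=0.6976>−1
Confirm numerically:
  x=-1.086: |R|=0.88897 <1
  x=-1.071: |R|=0.87722 <1
  x=-0.884: |R|=0.76200 <1
  x=-0.793: |R|=0.72685 <1
  x=-1.442: |R|=1.27694 >1
  x=-1.385: |R|=1.20073 >1
  x=-1.310: |R|=1.10864 >1
Stable set (-1.2097, 0).

(-1.2097, 0).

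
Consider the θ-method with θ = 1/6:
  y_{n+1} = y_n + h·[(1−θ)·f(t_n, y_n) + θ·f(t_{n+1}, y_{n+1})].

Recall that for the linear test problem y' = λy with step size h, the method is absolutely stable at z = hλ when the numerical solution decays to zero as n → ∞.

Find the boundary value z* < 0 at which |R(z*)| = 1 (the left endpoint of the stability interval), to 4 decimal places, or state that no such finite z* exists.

z* = -3.0000.

Test eqn y'=λy, z=hλ:
  y_{n+1} = y_n + z·[5/6·y_n + 1/6·y_{n+1}] ⇒ (1 − 1/6z)y_{n+1} = (1 + 5/6z)y_n
  so R(z) = (1 + 5/6z)/(1 − 1/6z).

Solve |R(x)|<1 on ℝ⁻.
x=-0.85: |R|=0.2555
R=−1: 1+5/6x = −1+1/6x ⇒ -2/3x=2 ⇒ x=2/(-2/3)=-3.0000
Confirm numerically:
  x=-2.111: |R|=0.56158 <1
  x=-2.051: |R|=0.52851 <1
  x=-1.361: |R|=0.10936 <1
  x=-3.420: |R|=1.17834 >1
  x=-3.041: |R|=1.01814 >1
Stable set (-3.0000, 0).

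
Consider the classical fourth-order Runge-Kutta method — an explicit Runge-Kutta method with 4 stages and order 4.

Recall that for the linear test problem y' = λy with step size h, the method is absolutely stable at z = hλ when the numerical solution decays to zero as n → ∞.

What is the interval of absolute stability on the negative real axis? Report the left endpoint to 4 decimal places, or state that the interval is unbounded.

Test eqn y'=λy, z=hλ:
  order 4, 4-stage ⇒ R(z)=1+z+z^2/2+z^3/6+z^4/24
  (e.g. R(-1.02)=0.36843, |R|=0.36843)

Boundary: |R(x)|=1, x<0.
x=-1.02: |R|=0.3684
|R(-2.84)|=1.0857 |R(-1.74)|=0.2777 |R(-0.76)|=0.4695
Bisect:
  x_lo=-3.4997 |R|=2.7306  x_hi=-0.2473 |R|=0.7809
  mid=-1.87349 |R|=0.29884 →hi
  mid=-2.68657 |R|=0.86108 →hi
  mid=-3.09311 |R|=1.57233 →lo
  mid=-2.88984 |R|=1.16941 →lo
  mid=-2.78821 |R|=1.00440 →lo
  mid=-2.73739 |R|=0.93014 →hi
  mid=-2.76280 |R|=0.96661 →hi
  ...
  [-2.78543,-2.78523] ⇒ x*=-2.7853
So |R|<1 on (-2.7853, 0).

z∈(-2.7853,0).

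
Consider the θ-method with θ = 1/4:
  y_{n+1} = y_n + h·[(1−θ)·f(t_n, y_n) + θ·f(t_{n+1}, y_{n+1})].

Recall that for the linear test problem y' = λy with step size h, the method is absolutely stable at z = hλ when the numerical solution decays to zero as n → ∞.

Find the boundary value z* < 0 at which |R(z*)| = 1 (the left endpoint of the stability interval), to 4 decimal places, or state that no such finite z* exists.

z* = -4.0000.

On y'=λy, z=hλ:
  y_{n+1} = y_n + z·[3/4·y_n + 1/4·y_{n+1}] ⇒ (1 − 1/4z)y_{n+1} = (1 + 3/4z)y_n
  ⇒ R(z) = (1 + 3/4z)/(1 − 1/4z).

Solve |R(x)|<1 on ℝ⁻.
x=-0.35: |R|=0.6782
R=−1: 1+3/4x = −1+1/4x ⇒ -1/2x=2 ⇒ x=2/(-1/2)=-4.0000
Confirm numerically:
  x=-3.214: |R|=0.78209 <1
  x=-2.887: |R|=0.67678 <1
  x=-2.504: |R|=0.53998 <1
  x=-1.744: |R|=0.21448 <1
  x=-4.339: |R|=1.08130 >1
  x=-4.285: |R|=1.06880 >1
  x=-4.237: |R|=1.05755 >1
Interval (-4.0000, 0).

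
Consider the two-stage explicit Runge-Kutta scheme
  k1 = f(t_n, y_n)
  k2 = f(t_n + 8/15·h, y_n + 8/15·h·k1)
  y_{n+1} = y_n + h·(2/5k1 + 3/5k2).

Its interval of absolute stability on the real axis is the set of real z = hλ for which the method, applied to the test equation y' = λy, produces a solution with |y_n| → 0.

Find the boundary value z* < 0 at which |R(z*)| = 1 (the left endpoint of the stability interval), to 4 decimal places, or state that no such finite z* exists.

left endpoint -3.1250.

Test eqn y'=λy, z=hλ:
  k1=λy_n ⇒ h·k1=z·y_n;  k2=λ(1+8/15z)y_n ⇒ h·k2=z(1+8/15z)y_n
  y_{n+1}/y_n = 1 + 2/5z + 3/5z(1+8/15z) = 1 + z + 8/25z²
  R(z) = 1 + z + 8/25z².

Boundary: |R(x)|=1, x<0.
x=-1.71: |R|=0.2257
R=1: x+8/25x²=0 ⇒ x=−25/8=-3.1250; min R=1−1/(4·8/25)=0.2188>−1
Confirm numerically:
  x=-2.868: |R|=0.76414 <1
  x=-1.749: |R|=0.22988 <1
  x=-1.462: |R|=0.22198 <1
  x=-3.520: |R|=1.44493 >1
  x=-3.349: |R|=1.24006 >1
  x=-3.222: |R|=1.10001 >1
Stable set (-3.1250, 0).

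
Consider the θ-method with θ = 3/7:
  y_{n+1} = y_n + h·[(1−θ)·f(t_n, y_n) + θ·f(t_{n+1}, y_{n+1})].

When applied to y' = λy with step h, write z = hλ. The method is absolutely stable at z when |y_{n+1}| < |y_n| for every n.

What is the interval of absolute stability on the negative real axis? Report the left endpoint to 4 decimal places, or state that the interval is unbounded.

Test eqn y'=λy, z=hλ:
  y_{n+1} = y_n + z·[4/7·y_n + 3/7·y_{n+1}] ⇒ (1 − 3/7z)y_{n+1} = (1 + 4/7z)y_n
  so R(z) = (1 + 4/7z)/(1 − 3/7z).

Find x<0 with |R(x)|<1.
x=-0.43: |R|=0.6369
R=−1: 1+4/7x = −1+3/7x ⇒ -1/7x=2 ⇒ x=2/(-1/7)=-14.0000
Confirm numerically:
  x=-9.821: |R|=0.88539 <1
  x=-8.546: |R|=0.83289 <1
  x=-8.232: |R|=0.81802 <1
  x=-14.519: |R|=1.01027 >1
  x=-14.222: |R|=1.00447 >1
Stable set (-14.0000, 0).

z∈(-14.0000,0).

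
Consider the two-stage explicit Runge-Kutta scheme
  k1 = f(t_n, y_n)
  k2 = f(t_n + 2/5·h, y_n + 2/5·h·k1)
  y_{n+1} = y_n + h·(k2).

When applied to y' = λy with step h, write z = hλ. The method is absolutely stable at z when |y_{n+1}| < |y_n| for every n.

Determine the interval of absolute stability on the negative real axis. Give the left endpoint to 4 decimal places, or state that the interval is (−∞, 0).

Set f=λy, z=hλ:
  k1=λy_n ⇒ h·k1=z·y_n;  k2=λ(1+2/5z)y_n ⇒ h·k2=z(1+2/5z)y_n
  y_{n+1}/y_n = 1 + z(1+2/5z) = 1 + z + 2/5z²
  ⇒ R(z) = 1 + z + 2/5z².

Need |R(x)|<1, x<0.
x=-0.54: |R|=0.5766
R=1: x+2/5x²=0 ⇒ x=−5/2=-2.5000; min R=1−1/(4·2/5)=0.3750>−1
Confirm numerically:
  x=-2.260: |R|=0.78304 <1
  x=-1.659: |R|=0.44191 <1
  x=-1.541: |R|=0.40887 <1
  x=-2.873: |R|=1.42865 >1
  x=-2.778: |R|=1.30891 >1
  x=-2.692: |R|=1.20675 >1
So |R|<1 on (-2.5000, 0).

z∈(-2.5000,0).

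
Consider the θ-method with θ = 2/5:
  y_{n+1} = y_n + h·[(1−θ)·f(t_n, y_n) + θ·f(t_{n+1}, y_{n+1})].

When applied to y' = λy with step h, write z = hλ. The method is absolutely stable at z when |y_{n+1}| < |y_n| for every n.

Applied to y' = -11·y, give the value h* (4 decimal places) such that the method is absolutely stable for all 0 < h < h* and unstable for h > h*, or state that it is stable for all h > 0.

(-10.0000,0); λ=-11 ⇒ h* = (10)/11 = 0.9091.

Set f=λy, z=hλ:
  y_{n+1} = y_n + z·[3/5·y_n + 2/5·y_{n+1}] ⇒ (1 − 2/5z)y_{n+1} = (1 + 3/5z)y_n
  Hence R(z) = (1 + 3/5z)/(1 − 2/5z).

Need |R(x)|<1, x<0.
x=-1.32: |R|=0.1361
R=−1: 1+3/5x = −1+2/5x ⇒ -1/5x=2 ⇒ x=2/(-1/5)=-10.0000
Confirm numerically:
  x=-6.592: |R|=0.81258 <1
  x=-6.264: |R|=0.78686 <1
  x=-4.547: |R|=0.61310 <1
  x=-4.461: |R|=0.60214 <1
  x=-10.408: |R|=1.01580 >1
  x=-10.400: |R|=1.01550 >1
  x=-10.060: |R|=1.00239 >1
Interval (-10.0000, 0).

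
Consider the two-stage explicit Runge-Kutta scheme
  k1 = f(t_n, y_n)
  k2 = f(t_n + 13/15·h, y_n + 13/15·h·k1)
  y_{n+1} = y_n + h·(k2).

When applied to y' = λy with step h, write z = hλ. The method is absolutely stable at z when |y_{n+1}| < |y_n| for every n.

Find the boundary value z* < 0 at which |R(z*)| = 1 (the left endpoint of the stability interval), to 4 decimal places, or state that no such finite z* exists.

z* = -1.1538.

Test eqn y'=λy, z=hλ:
  k1=λy_n ⇒ h·k1=z·y_n;  k2=λ(1+13/15z)y_n ⇒ h·k2=z(1+13/15z)y_n
  y_{n+1}/y_n = 1 + z(1+13/15z) = 1 + z + 13/15z²
  Hence R(z) = 1 + z + 13/15z².

Boundary: |R(x)|=1, x<0.
x=-1.12: |R|=0.9671
R=1: x+13/15x²=0 ⇒ x=−15/13=-1.1538; min R=1−1/(4·13/15)=0.7115>−1
Confirm numerically:
  x=-1.133: |R|=0.97953 <1
  x=-0.807: |R|=0.75742 <1
  x=-0.637: |R|=0.71467 <1
  x=-0.554: |R|=0.71199 <1
  x=-1.718: |R|=1.83999 >1
  x=-1.671: |R|=1.74894 >1
  x=-1.397: |R|=1.29439 >1
Stable set (-1.1538, 0).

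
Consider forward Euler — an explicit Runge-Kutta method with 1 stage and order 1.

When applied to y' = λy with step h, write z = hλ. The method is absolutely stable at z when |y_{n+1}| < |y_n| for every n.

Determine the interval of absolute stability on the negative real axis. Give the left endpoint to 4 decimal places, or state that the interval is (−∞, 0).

z∈(-2.0000,0).

Test eqn y'=λy, z=hλ:
  order 1, 1-stage ⇒ R(z)=1+z
  (e.g. R(-1.36)=-0.36000, |R|=0.36000)

Boundary: |R(x)|=1, x<0.
x=-1.36: |R|=0.3600
|R(-1.65)|=0.6500 |R(-1.36)|=0.3600 |R(-0.53)|=0.4700
Bisect:
  x_lo=-2.7289 |R|=1.7289  x_hi=-0.0944 |R|=0.9056
  mid=-1.41164 |R|=0.41164 →hi
  mid=-2.07025 |R|=1.07025 →lo
  mid=-1.74094 |R|=0.74094 →hi
  mid=-1.90559 |R|=0.90559 →hi
  mid=-1.98792 |R|=0.98792 →hi
  mid=-2.02908 |R|=1.02908 →lo
  mid=-2.00850 |R|=1.00850 →lo
  mid=-1.99821 |R|=0.99821 →hi
  mid=-2.00336 |R|=1.00336 →lo
  mid=-2.00078 |R|=1.00078 →lo
  ...
  [-2.00014,-1.99998] ⇒ x*=-2.0000
So |R|<1 on (-2.0000, 0).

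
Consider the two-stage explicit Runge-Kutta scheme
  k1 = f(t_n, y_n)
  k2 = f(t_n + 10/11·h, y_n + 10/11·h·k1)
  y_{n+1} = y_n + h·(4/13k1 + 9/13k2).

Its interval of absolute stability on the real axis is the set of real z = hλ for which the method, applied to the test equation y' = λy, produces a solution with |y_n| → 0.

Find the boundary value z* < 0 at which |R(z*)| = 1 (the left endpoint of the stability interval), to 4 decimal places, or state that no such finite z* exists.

With y'=λy (z=hλ):
  k1=λy_n ⇒ h·k1=z·y_n;  k2=λ(1+10/11z)y_n ⇒ h·k2=z(1+10/11z)y_n
  y_{n+1}/y_n = 1 + 4/13z + 9/13z(1+10/11z) = 1 + z + 90/143z²
  so R(z) = 1 + z + 90/143z².

Find x<0 with |R(x)|<1.
x=-1.09: |R|=0.6578
R=1: x+90/143x²=0 ⇒ x=−143/90=-1.5889; min R=1−1/(4·90/143)=0.6028>−1
Confirm numerically:
  x=-1.391: |R|=0.82676 <1
  x=-1.227: |R|=0.72054 <1
  x=-1.049: |R|=0.64356 <1
  x=-0.676: |R|=0.61161 <1
  x=-2.124: |R|=1.71533 >1
  x=-2.112: |R|=1.69534 >1
  x=-1.905: |R|=1.37900 >1
Interval (-1.5889, 0).

left endpoint -1.5889.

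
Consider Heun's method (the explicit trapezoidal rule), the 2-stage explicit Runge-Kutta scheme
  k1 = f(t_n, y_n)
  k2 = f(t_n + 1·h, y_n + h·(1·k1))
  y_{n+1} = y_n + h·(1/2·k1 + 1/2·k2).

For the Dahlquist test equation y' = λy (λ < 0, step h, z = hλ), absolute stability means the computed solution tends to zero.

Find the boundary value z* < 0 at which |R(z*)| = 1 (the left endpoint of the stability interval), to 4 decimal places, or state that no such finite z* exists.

With y'=λy (z=hλ):
  order 2, 2-stage ⇒ R(z)=1+z+z^2/2
  (e.g. R(-1.35)=0.56125, |R|=0.56125)

Find x<0 with |R(x)|<1.
x=-1.35: |R|=0.5613
|R(-2.22)|=1.2442 |R(-1.43)|=0.5924 |R(-1.19)|=0.5181
Bisect:
  x_lo=-2.6021 |R|=1.7834  x_hi=-0.3503 |R|=0.7110
  mid=-1.47623 |R|=0.61340 →hi
  mid=-2.03916 |R|=1.03993 →lo
  mid=-1.75769 |R|=0.78705 →hi
  mid=-1.89843 |R|=0.90359 →hi
  mid=-1.96880 |R|=0.96928 →hi
  mid=-2.00398 |R|=1.00399 →lo
  mid=-1.98639 |R|=0.98648 →hi
  mid=-1.99518 |R|=0.99520 →hi
  ...
  [-2.00013,-2.00000] ⇒ x*=-2.0000
Stable set (-2.0000, 0).

left endpoint -2.0000.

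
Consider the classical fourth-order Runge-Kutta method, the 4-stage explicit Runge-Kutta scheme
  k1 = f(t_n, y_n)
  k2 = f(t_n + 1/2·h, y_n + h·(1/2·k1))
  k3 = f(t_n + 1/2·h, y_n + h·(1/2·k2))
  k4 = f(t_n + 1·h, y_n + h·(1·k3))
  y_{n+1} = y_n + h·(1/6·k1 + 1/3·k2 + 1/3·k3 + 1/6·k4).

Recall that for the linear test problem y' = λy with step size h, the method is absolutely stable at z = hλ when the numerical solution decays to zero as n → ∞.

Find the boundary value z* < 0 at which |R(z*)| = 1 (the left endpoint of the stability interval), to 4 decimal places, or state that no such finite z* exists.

With y'=λy (z=hλ):
  order 4, 4-stage ⇒ R(z)=1+z+z^2/2+z^3/6+z^4/24
  (e.g. R(-0.31)=0.73347, |R|=0.73347)

Find x<0 with |R(x)|<1.
x=-0.31: |R|=0.7335
|R(-2.91)|=1.2049 |R(-2.64)|=0.8021 |R(-2.32)|=0.4971
Bisect:
  x_lo=-3.2000 |R|=1.8278  x_hi=-0.0751 |R|=0.9277
  mid=-1.63756 |R|=0.27099 →hi
  mid=-2.41878 |R|=0.57414 →hi
  mid=-2.80940 |R|=1.03696 →lo
  mid=-2.61409 |R|=0.77111 →hi
  mid=-2.71175 |R|=0.89466 →hi
  mid=-2.76057 |R|=0.96336 →hi
  mid=-2.78499 |R|=0.99954 →hi
  mid=-2.79719 |R|=1.01809 →lo
  mid=-2.79109 |R|=1.00877 →lo
  mid=-2.78804 |R|=1.00414 →lo
  ...
  [-2.78537,-2.78518] ⇒ x*=-2.7853
Interval (-2.7853, 0).

left endpoint -2.7853.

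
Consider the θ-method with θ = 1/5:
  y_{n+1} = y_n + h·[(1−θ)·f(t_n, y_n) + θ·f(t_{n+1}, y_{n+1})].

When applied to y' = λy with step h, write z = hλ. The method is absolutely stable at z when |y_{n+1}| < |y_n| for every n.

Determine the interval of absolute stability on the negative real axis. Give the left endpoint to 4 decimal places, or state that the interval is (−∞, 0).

z∈(-3.3333,0).

Test eqn y'=λy, z=hλ:
  y_{n+1} = y_n + z·[4/5·y_n + 1/5·y_{n+1}] ⇒ (1 − 1/5z)y_{n+1} = (1 + 4/5z)y_n
  R(z) = (1 + 4/5z)/(1 − 1/5z).

Solve |R(x)|<1 on ℝ⁻.
x=-1.45: |R|=0.1240
R=−1: 1+4/5x = −1+1/5x ⇒ -3/5x=2 ⇒ x=2/(-3/5)=-3.3333
Confirm numerically:
  x=-2.154: |R|=0.50545 <1
  x=-1.726: |R|=0.28308 <1
  x=-1.391: |R|=0.08825 <1
  x=-3.913: |R|=1.19511 >1
  x=-3.911: |R|=1.19448 >1
Interval (-3.3333, 0).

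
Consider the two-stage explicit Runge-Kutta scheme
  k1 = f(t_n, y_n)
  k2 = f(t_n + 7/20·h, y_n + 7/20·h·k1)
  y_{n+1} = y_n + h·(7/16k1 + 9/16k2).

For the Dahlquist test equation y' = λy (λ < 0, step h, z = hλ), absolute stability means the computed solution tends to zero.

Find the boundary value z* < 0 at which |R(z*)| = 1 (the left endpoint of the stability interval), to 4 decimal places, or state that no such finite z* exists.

Set f=λy, z=hλ:
  k1=λy_n ⇒ h·k1=z·y_n;  k2=λ(1+7/20z)y_n ⇒ h·k2=z(1+7/20z)y_n
  y_{n+1}/y_n = 1 + 7/16z + 9/16z(1+7/20z) = 1 + z + 63/320z²
  ⇒ R(z) = 1 + z + 63/320z².

Need |R(x)|<1, x<0.
x=-1.49: |R|=0.0529
R=1: x+63/320x²=0 ⇒ x=−320/63=-5.0794; min R=1−1/(4·63/320)=-0.2698>−1
Confirm numerically:
  x=-4.948: |R|=0.87203 <1
  x=-4.433: |R|=0.43589 <1
  x=-3.961: |R|=0.12787 <1
  x=-3.469: |R|=0.09981 <1
  x=-5.602: |R|=1.57641 >1
  x=-5.265: |R|=1.19242 >1
So |R|<1 on (-5.0794, 0).

left endpoint -5.0794.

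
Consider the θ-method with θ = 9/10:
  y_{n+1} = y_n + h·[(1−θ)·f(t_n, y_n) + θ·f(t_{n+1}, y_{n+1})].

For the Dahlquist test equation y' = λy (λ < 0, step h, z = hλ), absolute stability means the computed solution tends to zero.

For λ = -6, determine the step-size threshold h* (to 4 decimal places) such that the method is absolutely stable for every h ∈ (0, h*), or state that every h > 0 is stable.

interval (−∞, 0). Any h>0 works for λ=-6.

Set f=λy, z=hλ:
  y_{n+1} = y_n + z·[1/10·y_n + 9/10·y_{n+1}] ⇒ (1 − 9/10z)y_{n+1} = (1 + 1/10z)y_n
  ⇒ R(z) = (1 + 1/10z)/(1 − 9/10z).

Boundary: |R(x)|=1, x<0.
x=-1.1: |R|=0.4472
x=-2: |R|=0.2857
x=-10: |R|=0.0000
x=-100: |R|=0.0989
θ=9/10≥1/2 ⇒ |1+1/10x|<|1−9/10x| ∀x<0 ⇒ stable on all of ℝ⁻.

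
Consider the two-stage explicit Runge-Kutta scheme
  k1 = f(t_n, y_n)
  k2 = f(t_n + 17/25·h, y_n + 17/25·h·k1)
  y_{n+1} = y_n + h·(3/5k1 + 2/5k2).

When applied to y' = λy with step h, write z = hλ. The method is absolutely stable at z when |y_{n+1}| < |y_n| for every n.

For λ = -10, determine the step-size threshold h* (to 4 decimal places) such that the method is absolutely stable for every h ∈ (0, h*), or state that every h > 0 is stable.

(-3.6765,0); λ=-10 ⇒ h* = (125/34)/10 = 0.3676.

On y'=λy, z=hλ:
  k1=λy_n ⇒ h·k1=z·y_n;  k2=λ(1+17/25z)y_n ⇒ h·k2=z(1+17/25z)y_n
  y_{n+1}/y_n = 1 + 3/5z + 2/5z(1+17/25z) = 1 + z + 34/125z²
  so R(z) = 1 + z + 34/125z².

Boundary: |R(x)|=1, x<0.
x=-1.73: |R|=0.0841
R=1: x+34/125x²=0 ⇒ x=−125/34=-3.6765; min R=1−1/(4·34/125)=0.0809>−1
Confirm numerically:
  x=-2.925: |R|=0.40213 <1
  x=-2.386: |R|=0.16249 <1
  x=-2.186: |R|=0.11378 <1
  x=-4.116: |R|=1.49208 >1
  x=-3.954: |R|=1.29848 >1
Interval (-3.6765, 0).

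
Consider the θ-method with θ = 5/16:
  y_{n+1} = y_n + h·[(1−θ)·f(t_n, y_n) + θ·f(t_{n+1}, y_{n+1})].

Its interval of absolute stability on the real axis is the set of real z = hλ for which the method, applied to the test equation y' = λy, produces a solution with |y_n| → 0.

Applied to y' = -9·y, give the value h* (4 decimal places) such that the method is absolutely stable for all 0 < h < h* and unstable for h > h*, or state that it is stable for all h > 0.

With y'=λy (z=hλ):
  y_{n+1} = y_n + z·[11/16·y_n + 5/16·y_{n+1}] ⇒ (1 − 5/16z)y_{n+1} = (1 + 11/16z)y_n
  ⇒ R(z) = (1 + 11/16z)/(1 − 5/16z).

Boundary: |R(x)|=1, x<0.
x=-1.31: |R|=0.0705
R=−1: 1+11/16x = −1+5/16x ⇒ -3/8x=2 ⇒ x=2/(-3/8)=-5.3333
Confirm numerically:
  x=-4.912: |R|=0.93767 <1
  x=-4.683: |R|=0.90100 <1
  x=-4.205: |R|=0.81715 <1
  x=-5.907: |R|=1.07559 >1
  x=-5.533: |R|=1.02744 >1
Interval (-5.3333, 0).

(-5.3333,0); λ=-9 ⇒ h* = (16/3)/9 = 0.5926.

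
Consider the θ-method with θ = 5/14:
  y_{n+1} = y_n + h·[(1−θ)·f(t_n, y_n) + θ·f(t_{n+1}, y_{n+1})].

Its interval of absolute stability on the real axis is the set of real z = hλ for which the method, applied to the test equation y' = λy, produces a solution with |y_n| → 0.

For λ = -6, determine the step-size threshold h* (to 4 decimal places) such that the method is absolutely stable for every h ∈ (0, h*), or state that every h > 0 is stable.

(-7.0000,0); λ=-6 ⇒ h* = (7)/6 = 1.1667.

Set f=λy, z=hλ:
  y_{n+1} = y_n + z·[9/14·y_n + 5/14·y_{n+1}] ⇒ (1 − 5/14z)y_{n+1} = (1 + 9/14z)y_n
  so R(z) = (1 + 9/14z)/(1 − 5/14z).

Boundary: |R(x)|=1, x<0.
x=-1.59: |R|=0.0141
R=−1: 1+9/14x = −1+5/14x ⇒ -2/7x=2 ⇒ x=2/(-2/7)=-7.0000
Confirm numerically:
  x=-5.824: |R|=0.89091 <1
  x=-3.448: |R|=0.54520 <1
  x=-3.154: |R|=0.48324 <1
  x=-7.384: |R|=1.03016 >1
  x=-7.234: |R|=1.01866 >1
  x=-7.082: |R|=1.00664 >1
Interval (-7.0000, 0).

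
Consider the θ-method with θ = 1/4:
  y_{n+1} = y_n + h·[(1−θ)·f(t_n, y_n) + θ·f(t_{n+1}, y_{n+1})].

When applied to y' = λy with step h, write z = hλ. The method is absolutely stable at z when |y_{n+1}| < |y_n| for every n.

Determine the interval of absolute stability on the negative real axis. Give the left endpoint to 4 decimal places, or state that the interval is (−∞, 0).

(-4.0000, 0).

Test eqn y'=λy, z=hλ:
  y_{n+1} = y_n + z·[3/4·y_n + 1/4·y_{n+1}] ⇒ (1 − 1/4z)y_{n+1} = (1 + 3/4z)y_n
  R(z) = (1 + 3/4z)/(1 − 1/4z).

Solve |R(x)|<1 on ℝ⁻.
x=-0.37: |R|=0.6613
R=−1: 1+3/4x = −1+1/4x ⇒ -1/2x=2 ⇒ x=2/(-1/2)=-4.0000
Confirm numerically:
  x=-3.613: |R|=0.89833 <1
  x=-3.063: |R|=0.73467 <1
  x=-2.341: |R|=0.47674 <1
  x=-4.462: |R|=1.10919 >1
  x=-4.257: |R|=1.06225 >1
So |R|<1 on (-4.0000, 0).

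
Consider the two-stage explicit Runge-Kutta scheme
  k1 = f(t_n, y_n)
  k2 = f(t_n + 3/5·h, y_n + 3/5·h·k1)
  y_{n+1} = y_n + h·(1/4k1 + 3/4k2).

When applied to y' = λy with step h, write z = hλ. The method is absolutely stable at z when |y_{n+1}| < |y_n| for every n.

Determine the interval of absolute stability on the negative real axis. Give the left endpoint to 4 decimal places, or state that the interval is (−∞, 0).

On y'=λy, z=hλ:
  k1=λy_n ⇒ h·k1=z·y_n;  k2=λ(1+3/5z)y_n ⇒ h·k2=z(1+3/5z)y_n
  y_{n+1}/y_n = 1 + 1/4z + 3/4z(1+3/5z) = 1 + z + 9/20z²
  Hence R(z) = 1 + z + 9/20z².

Need |R(x)|<1, x<0.
x=-1.62: |R|=0.5610
R=1: x+9/20x²=0 ⇒ x=−20/9=-2.2222; min R=1−1/(4·9/20)=0.4444>−1
Confirm numerically:
  x=-2.183: |R|=0.96147 <1
  x=-2.019: |R|=0.81536 <1
  x=-1.912: |R|=0.73308 <1
  x=-0.935: |R|=0.45840 <1
  x=-2.764: |R|=1.67386 >1
  x=-2.518: |R|=1.33515 >1
  x=-2.483: |R|=1.29138 >1
So |R|<1 on (-2.2222, 0).

(-2.2222, 0).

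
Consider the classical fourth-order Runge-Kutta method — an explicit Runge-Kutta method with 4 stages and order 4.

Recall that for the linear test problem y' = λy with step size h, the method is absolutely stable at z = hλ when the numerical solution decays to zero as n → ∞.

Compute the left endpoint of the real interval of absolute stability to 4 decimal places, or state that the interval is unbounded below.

On y'=λy, z=hλ:
  order 4, 4-stage ⇒ R(z)=1+z+z^2/2+z^3/6+z^4/24
  (e.g. R(-0.49)=0.61284, |R|=0.61284)

Solve |R(x)|<1 on ℝ⁻.
x=-0.49: |R|=0.6128
|R(-2.06)|=0.3552 |R(-1.04)|=0.3621 |R(-0.64)|=0.5281
Bisect:
  x_lo=-3.5790 |R|=3.0216  x_hi=-0.1146 |R|=0.8917
  mid=-1.84683 |R|=0.29343 →hi
  mid=-2.71293 |R|=0.89627 →hi
  mid=-3.14599 |R|=1.69467 →lo
  mid=-2.92946 |R|=1.24002 →lo
  mid=-2.82120 |R|=1.05549 →lo
  mid=-2.76706 |R|=0.97286 →hi
  mid=-2.79413 |R|=1.01340 →lo
  mid=-2.78060 |R|=0.99294 →hi
  ...
  [-2.78546,-2.78525] ⇒ x*=-2.7853
Interval (-2.7853, 0).

z* = -2.7853.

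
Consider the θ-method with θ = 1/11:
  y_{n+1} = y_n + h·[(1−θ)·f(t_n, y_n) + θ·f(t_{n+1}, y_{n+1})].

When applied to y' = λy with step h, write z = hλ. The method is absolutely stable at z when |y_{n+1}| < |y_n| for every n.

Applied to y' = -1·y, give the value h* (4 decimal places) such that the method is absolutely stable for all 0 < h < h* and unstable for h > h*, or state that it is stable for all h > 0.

(-2.4444,0); λ=-1 ⇒ h* = (22/9)/1 = 2.4444.

Test eqn y'=λy, z=hλ:
  y_{n+1} = y_n + z·[10/11·y_n + 1/11·y_{n+1}] ⇒ (1 − 1/11z)y_{n+1} = (1 + 10/11z)y_n
  ⇒ R(z) = (1 + 10/11z)/(1 − 1/11z).

Find x<0 with |R(x)|<1.
x=-1.79: |R|=0.5395
R=−1: 1+10/11x = −1+1/11x ⇒ -9/11x=2 ⇒ x=2/(-9/11)=-2.4444
Confirm numerically:
  x=-2.346: |R|=0.93361 <1
  x=-2.038: |R|=0.71944 <1
  x=-1.038: |R|=0.05150 <1
  x=-2.647: |R|=1.13358 >1
  x=-2.600: |R|=1.10294 >1
  x=-2.466: |R|=1.01441 >1
Stable set (-2.4444, 0).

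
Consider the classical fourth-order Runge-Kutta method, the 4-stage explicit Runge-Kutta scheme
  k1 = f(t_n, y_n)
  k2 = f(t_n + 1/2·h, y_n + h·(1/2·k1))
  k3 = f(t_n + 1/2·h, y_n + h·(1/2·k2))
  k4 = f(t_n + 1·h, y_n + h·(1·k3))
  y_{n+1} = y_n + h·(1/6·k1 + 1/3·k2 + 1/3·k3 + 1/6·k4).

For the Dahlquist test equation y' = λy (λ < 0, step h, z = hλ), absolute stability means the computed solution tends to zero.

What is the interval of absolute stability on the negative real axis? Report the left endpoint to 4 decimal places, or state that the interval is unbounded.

On y'=λy, z=hλ:
  order 4, 4-stage ⇒ R(z)=1+z+z^2/2+z^3/6+z^4/24
  (e.g. R(-1.34)=0.29112, |R|=0.29112)

Solve |R(x)|<1 on ℝ⁻.
x=-1.34: |R|=0.2911
|R(-2.53)|=0.6786 |R(-2.51)|=0.6583 |R(-0.82)|=0.4431
Bisect:
  x_lo=-3.5546 |R|=2.9296  x_hi=-0.2599 |R|=0.7711
  mid=-1.90728 |R|=0.30660 →hi
  mid=-2.73095 |R|=0.92111 →hi
  mid=-3.14279 |R|=1.68705 →lo
  mid=-2.93687 |R|=1.25364 →lo
  mid=-2.83391 |R|=1.07581 →lo
  mid=-2.78243 |R|=0.99569 →hi
  mid=-2.80817 |R|=1.03504 →lo
  ...
  [-2.78545,-2.78525] ⇒ x*=-2.7853
Interval (-2.7853, 0).

(-2.7853, 0).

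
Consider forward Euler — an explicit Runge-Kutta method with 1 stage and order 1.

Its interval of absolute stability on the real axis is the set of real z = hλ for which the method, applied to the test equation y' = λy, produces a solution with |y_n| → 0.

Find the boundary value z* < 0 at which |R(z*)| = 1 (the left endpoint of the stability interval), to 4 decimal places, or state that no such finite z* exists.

z* = -2.0000.

With y'=λy (z=hλ):
  order 1, 1-stage ⇒ R(z)=1+z
  (e.g. R(-0.94)=0.06000, |R|=0.06000)

Need |R(x)|<1, x<0.
x=-0.94: |R|=0.0600
|R(-1.57)|=0.5700 |R(-1.23)|=0.2300 |R(-0.57)|=0.4300
Bisect:
  x_lo=-2.5362 |R|=1.5362  x_hi=-0.1745 |R|=0.8255
  mid=-1.35533 |R|=0.35533 →hi
  mid=-1.94575 |R|=0.94575 →hi
  mid=-2.24096 |R|=1.24096 →lo
  mid=-2.09336 |R|=1.09336 →lo
  mid=-2.01955 |R|=1.01955 →lo
  mid=-1.98265 |R|=0.98265 →hi
  mid=-2.00110 |R|=1.00110 →lo
  mid=-1.99188 |R|=0.99188 →hi
  ...
  [-2.00010,-1.99995] ⇒ x*=-2.0000
Stable set (-2.0000, 0).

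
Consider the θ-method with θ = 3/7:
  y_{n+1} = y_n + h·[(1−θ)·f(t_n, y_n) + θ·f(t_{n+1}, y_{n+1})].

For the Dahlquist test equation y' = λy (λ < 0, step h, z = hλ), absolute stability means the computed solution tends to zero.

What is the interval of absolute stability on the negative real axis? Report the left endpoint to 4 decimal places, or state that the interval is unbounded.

Test eqn y'=λy, z=hλ:
  y_{n+1} = y_n + z·[4/7·y_n + 3/7·y_{n+1}] ⇒ (1 − 3/7z)y_{n+1} = (1 + 4/7z)y_n
  so R(z) = (1 + 4/7z)/(1 − 3/7z).

Boundary: |R(x)|=1, x<0.
x=-1.33: |R|=0.1529
R=−1: 1+4/7x = −1+3/7x ⇒ -1/7x=2 ⇒ x=2/(-1/7)=-14.0000
Confirm numerically:
  x=-12.163: |R|=0.95776 <1
  x=-8.989: |R|=0.85247 <1
  x=-6.895: |R|=0.74336 <1
  x=-6.044: |R|=0.68343 <1
  x=-14.514: |R|=1.01017 >1
  x=-14.391: |R|=1.00779 >1
  x=-14.102: |R|=1.00207 >1
So |R|<1 on (-14.0000, 0).

z∈(-14.0000,0).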